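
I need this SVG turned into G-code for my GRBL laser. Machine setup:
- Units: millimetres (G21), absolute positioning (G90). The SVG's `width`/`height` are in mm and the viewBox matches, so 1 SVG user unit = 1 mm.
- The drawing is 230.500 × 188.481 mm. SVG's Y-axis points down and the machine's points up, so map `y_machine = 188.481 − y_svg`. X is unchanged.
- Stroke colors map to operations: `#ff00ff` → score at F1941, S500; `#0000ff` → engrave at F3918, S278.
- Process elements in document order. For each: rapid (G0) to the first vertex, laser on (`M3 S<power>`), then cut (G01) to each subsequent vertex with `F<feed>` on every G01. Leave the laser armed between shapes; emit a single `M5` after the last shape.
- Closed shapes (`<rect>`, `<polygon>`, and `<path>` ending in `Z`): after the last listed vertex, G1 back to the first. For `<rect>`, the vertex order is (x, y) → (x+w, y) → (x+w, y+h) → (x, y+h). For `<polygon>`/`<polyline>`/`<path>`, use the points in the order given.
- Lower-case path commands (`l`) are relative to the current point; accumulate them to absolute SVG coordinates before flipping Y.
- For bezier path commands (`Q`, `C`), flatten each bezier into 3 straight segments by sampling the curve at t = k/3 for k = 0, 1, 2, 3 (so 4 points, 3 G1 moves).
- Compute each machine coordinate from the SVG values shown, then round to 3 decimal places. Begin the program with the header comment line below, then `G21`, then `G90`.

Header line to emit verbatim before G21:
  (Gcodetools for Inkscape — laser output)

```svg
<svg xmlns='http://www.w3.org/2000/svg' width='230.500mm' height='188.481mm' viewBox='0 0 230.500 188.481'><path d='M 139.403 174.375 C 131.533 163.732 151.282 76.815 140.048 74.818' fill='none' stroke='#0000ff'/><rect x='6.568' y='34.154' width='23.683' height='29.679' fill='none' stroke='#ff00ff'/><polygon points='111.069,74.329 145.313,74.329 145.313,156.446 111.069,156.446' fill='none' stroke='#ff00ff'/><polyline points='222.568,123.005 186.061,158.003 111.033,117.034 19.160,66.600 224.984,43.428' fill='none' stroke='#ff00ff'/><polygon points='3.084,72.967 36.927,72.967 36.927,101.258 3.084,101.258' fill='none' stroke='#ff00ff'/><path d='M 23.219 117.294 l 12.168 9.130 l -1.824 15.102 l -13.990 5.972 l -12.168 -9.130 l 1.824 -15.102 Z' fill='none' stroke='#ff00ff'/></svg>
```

1 u = 1 mm; y_m = 188.481 − y.

[1] `<path>` cubic bezier, #0000ff→engrave S278 F3918: (139.403,14.106) → (138.569,44.204) → (143.125,89.329) → (140.048,113.663)

[2] `<rect>` rectangle, #ff00ff→score S500 F1941: (6.568,154.327) → (30.251,154.327) → (30.251,124.648) → (6.568,124.648) → (6.568,154.327) (closed)

[3] `<polygon>` rectangle, #ff00ff→score S500 F1941: (111.069,114.152) → (145.313,114.152) → (145.313,32.035) → (111.069,32.035) → (111.069,114.152) (closed)

[4] `<polyline>` open polyline, #ff00ff→score S500 F1941: (222.568,65.476) → (186.061,30.478) → (111.033,71.447) → (19.160,121.881) → (224.984,145.053)

[5] `<polygon>` rectangle, #ff00ff→score S500 F1941: (3.084,115.514) → (36.927,115.514) → (36.927,87.223) → (3.084,87.223) → (3.084,115.514) (closed)

[6] `<path>` regular polygon, #ff00ff→score S500 F1941: (23.219,71.187) → (35.387,62.057) → (33.563,46.955) → (19.573,40.983) → (7.405,50.113) → (9.229,65.215) → (23.219,71.187) (closed)

(Gcodetools for Inkscape — laser output)
G21
G90
G0 X139.403 Y14.106
M3 S278
G01 X138.569 Y44.204 F3918
G01 X143.125 Y89.329 F3918
G01 X140.048 Y113.663 F3918
G0 X6.568 Y154.327
M3 S500
G01 X30.251 Y154.327 F1941
G01 X30.251 Y124.648 F1941
G01 X6.568 Y124.648 F1941
G01 X6.568 Y154.327 F1941
G0 X111.069 Y114.152
M3 S500
G01 X145.313 Y114.152 F1941
G01 X145.313 Y32.035 F1941
G01 X111.069 Y32.035 F1941
G01 X111.069 Y114.152 F1941
G0 X222.568 Y65.476
M3 S500
G01 X186.061 Y30.478 F1941
G01 X111.033 Y71.447 F1941
G01 X19.160 Y121.881 F1941
G01 X224.984 Y145.053 F1941
G0 X3.084 Y115.514
M3 S500
G01 X36.927 Y115.514 F1941
G01 X36.927 Y87.223 F1941
G01 X3.084 Y87.223 F1941
G01 X3.084 Y115.514 F1941
G0 X23.219 Y71.187
M3 S500
G01 X35.387 Y62.057 F1941
G01 X33.563 Y46.955 F1941
G01 X19.573 Y40.983 F1941
G01 X7.405 Y50.113 F1941
G01 X9.229 Y65.215 F1941
G01 X23.219 Y71.187 F1941
M5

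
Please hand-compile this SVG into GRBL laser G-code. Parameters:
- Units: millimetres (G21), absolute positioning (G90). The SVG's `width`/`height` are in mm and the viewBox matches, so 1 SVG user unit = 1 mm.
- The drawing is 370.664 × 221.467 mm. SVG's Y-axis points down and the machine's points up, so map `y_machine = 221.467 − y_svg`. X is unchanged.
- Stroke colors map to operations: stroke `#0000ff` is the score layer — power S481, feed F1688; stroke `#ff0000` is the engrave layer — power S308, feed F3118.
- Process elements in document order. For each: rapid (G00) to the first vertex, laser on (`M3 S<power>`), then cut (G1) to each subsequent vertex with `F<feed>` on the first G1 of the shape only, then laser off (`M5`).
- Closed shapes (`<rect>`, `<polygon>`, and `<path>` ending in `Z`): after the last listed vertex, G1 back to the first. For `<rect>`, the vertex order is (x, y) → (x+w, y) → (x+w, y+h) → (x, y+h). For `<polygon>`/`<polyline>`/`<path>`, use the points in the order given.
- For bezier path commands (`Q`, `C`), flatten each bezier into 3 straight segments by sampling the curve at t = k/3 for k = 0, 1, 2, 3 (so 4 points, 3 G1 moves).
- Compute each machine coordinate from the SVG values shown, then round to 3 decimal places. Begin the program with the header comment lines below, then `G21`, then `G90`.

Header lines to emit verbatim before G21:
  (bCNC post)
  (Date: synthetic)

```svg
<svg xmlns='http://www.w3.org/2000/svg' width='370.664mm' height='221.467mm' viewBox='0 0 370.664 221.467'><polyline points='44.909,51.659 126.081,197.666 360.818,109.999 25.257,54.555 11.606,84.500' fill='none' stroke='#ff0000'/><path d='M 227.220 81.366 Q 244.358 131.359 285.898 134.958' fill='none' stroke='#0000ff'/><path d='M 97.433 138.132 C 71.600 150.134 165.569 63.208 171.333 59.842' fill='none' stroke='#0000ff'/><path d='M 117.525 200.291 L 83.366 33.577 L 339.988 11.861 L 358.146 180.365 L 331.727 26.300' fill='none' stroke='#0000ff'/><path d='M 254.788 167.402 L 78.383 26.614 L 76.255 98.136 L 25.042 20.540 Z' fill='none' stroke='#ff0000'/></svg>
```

Since the viewBox matches the mm dimensions, user units are millimetres directly. The only transform is the Y-flip y_m = 221.467 − y_svg.

Shape 1 is a open polyline drawn with `<polyline>`. Its stroke #ff0000 means engrave at S308, F3118. After flipping Y the toolpath is (44.909,169.808) → (126.081,23.801) → (360.818,111.468) → (25.257,166.912) → (11.606,136.967).

Shape 2 is a quadratic bezier drawn with `<path>`. Its stroke #0000ff means score at S481, F1688. After flipping Y the toolpath is (227.220,140.101) → (241.357,111.927) → (260.916,94.063) → (285.898,86.509).

Shape 3 is a cubic bezier drawn with `<path>`. Its stroke #0000ff means score at S481, F1688. After flipping Y the toolpath is (97.433,83.335) → (103.830,97.550) → (143.871,137.164) → (171.333,161.625).

Shape 4 is a open polyline drawn with `<path>`. Its stroke #0000ff means score at S481, F1688. After flipping Y the toolpath is (117.525,21.176) → (83.366,187.890) → (339.988,209.606) → (358.146,41.102) → (331.727,195.167).

Shape 5 is a closed polygon drawn with `<path>`. Its stroke #ff0000 means engrave at S308, F3118. After flipping Y the toolpath is (254.788,54.065) → (78.383,194.853) → (76.255,123.331) → (25.042,200.927) → (254.788,54.065), returning to the start.

(bCNC post)
(Date: synthetic)
G21
G90
G00 X44.909 Y169.808
M3 S308
G1 X126.081 Y23.801 F3118
G1 X360.818 Y111.468
G1 X25.257 Y166.912
G1 X11.606 Y136.967
M5
G00 X227.220 Y140.101
M3 S481
G1 X241.357 Y111.927 F1688
G1 X260.916 Y94.063
G1 X285.898 Y86.509
M5
G00 X97.433 Y83.335
M3 S481
G1 X103.830 Y97.550 F1688
G1 X143.871 Y137.164
G1 X171.333 Y161.625
M5
G00 X117.525 Y21.176
M3 S481
G1 X83.366 Y187.890 F1688
G1 X339.988 Y209.606
G1 X358.146 Y41.102
G1 X331.727 Y195.167
M5
G00 X254.788 Y54.065
M3 S308
G1 X78.383 Y194.853 F3118
G1 X76.255 Y123.331
G1 X25.042 Y200.927
G1 X254.788 Y54.065
M5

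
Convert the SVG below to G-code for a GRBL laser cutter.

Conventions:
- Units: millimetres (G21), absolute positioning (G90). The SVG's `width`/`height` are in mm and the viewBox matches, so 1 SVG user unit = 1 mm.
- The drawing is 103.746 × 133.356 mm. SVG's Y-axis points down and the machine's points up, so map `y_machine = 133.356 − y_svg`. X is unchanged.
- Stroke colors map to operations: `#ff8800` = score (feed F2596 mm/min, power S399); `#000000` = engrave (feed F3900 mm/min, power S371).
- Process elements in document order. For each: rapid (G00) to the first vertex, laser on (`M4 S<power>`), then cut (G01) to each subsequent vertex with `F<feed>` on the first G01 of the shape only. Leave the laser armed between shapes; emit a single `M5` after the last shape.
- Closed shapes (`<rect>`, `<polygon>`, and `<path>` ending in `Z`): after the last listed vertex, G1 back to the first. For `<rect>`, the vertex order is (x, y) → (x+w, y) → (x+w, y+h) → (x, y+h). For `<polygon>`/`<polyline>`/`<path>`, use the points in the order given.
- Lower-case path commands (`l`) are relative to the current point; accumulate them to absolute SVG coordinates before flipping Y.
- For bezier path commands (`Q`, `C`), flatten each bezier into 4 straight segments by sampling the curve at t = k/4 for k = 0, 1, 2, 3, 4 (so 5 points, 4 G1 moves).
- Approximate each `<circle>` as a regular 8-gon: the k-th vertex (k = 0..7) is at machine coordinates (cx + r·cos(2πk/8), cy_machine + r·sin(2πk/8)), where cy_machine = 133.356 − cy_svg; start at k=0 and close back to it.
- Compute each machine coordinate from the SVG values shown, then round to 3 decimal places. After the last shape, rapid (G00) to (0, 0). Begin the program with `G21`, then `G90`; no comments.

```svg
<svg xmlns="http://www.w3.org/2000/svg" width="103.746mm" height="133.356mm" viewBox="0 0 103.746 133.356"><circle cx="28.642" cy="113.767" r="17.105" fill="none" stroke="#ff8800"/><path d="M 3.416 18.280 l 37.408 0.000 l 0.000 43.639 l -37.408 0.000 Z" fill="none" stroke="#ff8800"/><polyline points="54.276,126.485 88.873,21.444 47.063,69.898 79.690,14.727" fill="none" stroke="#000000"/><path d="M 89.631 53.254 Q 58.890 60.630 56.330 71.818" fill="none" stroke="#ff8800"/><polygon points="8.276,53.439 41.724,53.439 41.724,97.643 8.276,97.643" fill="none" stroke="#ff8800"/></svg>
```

G21
G90
G00 X45.747 Y19.589
M4 S399
G01 X40.737 Y31.684 F2596
G01 X28.642 Y36.694
G01 X16.547 Y31.684
G01 X11.537 Y19.589
G01 X16.547 Y7.494
G01 X28.642 Y2.484
G01 X40.737 Y7.494
G01 X45.747 Y19.589
G00 X3.416 Y115.076
M4 S399
G01 X40.824 Y115.076 F2596
G01 X40.824 Y71.437
G01 X3.416 Y71.437
G01 X3.416 Y115.076
G00 X54.276 Y6.871
M4 S371
G01 X88.873 Y111.912 F3900
G01 X47.063 Y63.458
G01 X79.690 Y118.629
G00 X89.631 Y80.102
M4 S399
G01 X76.022 Y76.176 F2596
G01 X65.935 Y71.773
G01 X59.371 Y66.894
G01 X56.330 Y61.538
G00 X8.276 Y79.917
M4 S399
G01 X41.724 Y79.917 F2596
G01 X41.724 Y35.713
G01 X8.276 Y35.713
G01 X8.276 Y79.917
M5
G00 X0.000 Y0.000

1 u = 1 mm; y_m = 133.356 − y.

[1] `<circle>` circle, #ff8800→score S399 F2596: (45.747,19.589) → (40.737,31.684) → (28.642,36.694) → (16.547,31.684) → (11.537,19.589) → (16.547,7.494) → (28.642,2.484) → (40.737,7.494) → (45.747,19.589) (closed)

[2] `<path>` rectangle, #ff8800→score S399 F2596: (3.416,115.076) → (40.824,115.076) → (40.824,71.437) → (3.416,71.437) → (3.416,115.076) (closed)

[3] `<polyline>` open polyline, #000000→engrave S371 F3900: (54.276,6.871) → (88.873,111.912) → (47.063,63.458) → (79.690,118.629)

[4] `<path>` quadratic bezier, #ff8800→score S399 F2596: (89.631,80.102) → (76.022,76.176) → (65.935,71.773) → (59.371,66.894) → (56.330,61.538)

[5] `<polygon>` rectangle, #ff8800→score S399 F2596: (8.276,79.917) → (41.724,79.917) → (41.724,35.713) → (8.276,35.713) → (8.276,79.917) (closed)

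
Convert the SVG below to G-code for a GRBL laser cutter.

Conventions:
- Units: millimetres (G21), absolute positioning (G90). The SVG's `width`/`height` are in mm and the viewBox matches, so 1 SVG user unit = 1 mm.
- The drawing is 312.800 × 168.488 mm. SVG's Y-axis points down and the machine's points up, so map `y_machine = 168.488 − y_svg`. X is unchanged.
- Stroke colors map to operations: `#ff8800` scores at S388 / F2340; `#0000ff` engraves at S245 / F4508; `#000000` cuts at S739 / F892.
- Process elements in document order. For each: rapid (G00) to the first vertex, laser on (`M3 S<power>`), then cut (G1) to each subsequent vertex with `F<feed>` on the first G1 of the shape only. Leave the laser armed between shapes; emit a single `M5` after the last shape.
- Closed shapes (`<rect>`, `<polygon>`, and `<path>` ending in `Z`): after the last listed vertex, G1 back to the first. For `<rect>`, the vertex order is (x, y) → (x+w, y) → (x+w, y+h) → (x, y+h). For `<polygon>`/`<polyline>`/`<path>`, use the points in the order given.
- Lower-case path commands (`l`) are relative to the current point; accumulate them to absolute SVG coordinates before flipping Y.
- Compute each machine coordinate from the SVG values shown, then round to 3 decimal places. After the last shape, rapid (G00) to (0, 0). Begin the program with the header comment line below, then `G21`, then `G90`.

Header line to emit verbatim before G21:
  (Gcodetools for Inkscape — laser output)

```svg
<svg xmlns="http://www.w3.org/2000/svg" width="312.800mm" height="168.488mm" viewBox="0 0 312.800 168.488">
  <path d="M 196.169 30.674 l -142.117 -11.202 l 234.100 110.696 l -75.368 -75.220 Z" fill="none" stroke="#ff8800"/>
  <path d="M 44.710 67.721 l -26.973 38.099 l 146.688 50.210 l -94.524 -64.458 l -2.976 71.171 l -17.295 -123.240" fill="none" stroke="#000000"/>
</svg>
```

viewBox `0 0 312.800 168.488` with mm width/height → 1 unit = 1 mm. Flip: y_m = 168.488 − y_svg.

**Shape 1** — `<path>` closed polygon, stroke `#ff8800` → score (S388, F2340). Machine vertices: (196.169,137.814) → (54.052,149.016) → (288.152,38.320) → (212.784,113.540) → (196.169,137.814). Closed: final G1 returns to the first vertex.

**Shape 2** — `<path>` open polyline, stroke `#000000` → cut (S739, F892). Machine vertices: (44.710,100.767) → (17.737,62.668) → (164.425,12.458) → (69.901,76.916) → (66.925,5.745) → (49.630,128.985). Open path.

(Gcodetools for Inkscape — laser output)
G21
G90
G00 X196.169 Y137.814
M3 S388
G1 X54.052 Y149.016 F2340
G1 X288.152 Y38.320
G1 X212.784 Y113.540
G1 X196.169 Y137.814
G00 X44.710 Y100.767
M3 S739
G1 X17.737 Y62.668 F892
G1 X164.425 Y12.458
G1 X69.901 Y76.916
G1 X66.925 Y5.745
G1 X49.630 Y128.985
M5
G00 X0.000 Y0.000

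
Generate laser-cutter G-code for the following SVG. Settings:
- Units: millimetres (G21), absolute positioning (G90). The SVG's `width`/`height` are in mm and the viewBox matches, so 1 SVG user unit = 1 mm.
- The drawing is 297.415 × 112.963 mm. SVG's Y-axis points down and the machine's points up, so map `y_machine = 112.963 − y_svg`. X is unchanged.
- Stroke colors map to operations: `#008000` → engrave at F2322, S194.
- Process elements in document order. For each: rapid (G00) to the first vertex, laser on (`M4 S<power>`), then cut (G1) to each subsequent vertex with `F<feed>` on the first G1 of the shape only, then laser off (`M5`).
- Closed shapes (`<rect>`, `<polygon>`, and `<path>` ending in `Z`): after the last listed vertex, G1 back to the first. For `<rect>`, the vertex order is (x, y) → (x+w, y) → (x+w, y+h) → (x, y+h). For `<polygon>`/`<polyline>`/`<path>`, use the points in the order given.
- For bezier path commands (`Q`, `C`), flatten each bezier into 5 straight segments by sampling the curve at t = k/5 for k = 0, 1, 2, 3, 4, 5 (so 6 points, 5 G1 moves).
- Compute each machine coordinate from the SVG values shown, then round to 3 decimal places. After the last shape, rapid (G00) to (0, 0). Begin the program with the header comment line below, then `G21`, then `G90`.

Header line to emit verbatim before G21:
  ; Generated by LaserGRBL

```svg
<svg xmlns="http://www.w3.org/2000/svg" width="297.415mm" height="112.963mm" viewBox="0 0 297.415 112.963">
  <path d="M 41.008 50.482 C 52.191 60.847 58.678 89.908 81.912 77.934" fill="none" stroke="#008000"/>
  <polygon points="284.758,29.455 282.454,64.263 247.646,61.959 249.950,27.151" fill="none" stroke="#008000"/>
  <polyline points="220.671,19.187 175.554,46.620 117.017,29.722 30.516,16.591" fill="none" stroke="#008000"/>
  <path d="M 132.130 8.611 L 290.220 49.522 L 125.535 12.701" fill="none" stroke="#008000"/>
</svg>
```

1 u = 1 mm; y_m = 112.963 − y.

[1] `<path>` cubic bezier, #008000→engrave S194 F2322: (41.008,62.481) → (47.326,54.496) → (53.546,44.892) → (60.697,36.534) → (69.810,32.291) → (81.912,35.029)

[2] `<polygon>` regular polygon, #008000→engrave S194 F2322: (284.758,83.508) → (282.454,48.700) → (247.646,51.004) → (249.950,85.812) → (284.758,83.508) (closed)

[3] `<polyline>` open polyline, #008000→engrave S194 F2322: (220.671,93.776) → (175.554,66.343) → (117.017,83.241) → (30.516,96.372)

[4] `<path>` open polyline, #008000→engrave S194 F2322: (132.130,104.352) → (290.220,63.441) → (125.535,100.262)

; Generated by LaserGRBL
G21
G90
G00 X41.008 Y62.481
M4 S194
G1 X47.326 Y54.496 F2322
G1 X53.546 Y44.892
G1 X60.697 Y36.534
G1 X69.810 Y32.291
G1 X81.912 Y35.029
M5
G00 X284.758 Y83.508
M4 S194
G1 X282.454 Y48.700 F2322
G1 X247.646 Y51.004
G1 X249.950 Y85.812
G1 X284.758 Y83.508
M5
G00 X220.671 Y93.776
M4 S194
G1 X175.554 Y66.343 F2322
G1 X117.017 Y83.241
G1 X30.516 Y96.372
M5
G00 X132.130 Y104.352
M4 S194
G1 X290.220 Y63.441 F2322
G1 X125.535 Y100.262
M5
G00 X0.000 Y0.000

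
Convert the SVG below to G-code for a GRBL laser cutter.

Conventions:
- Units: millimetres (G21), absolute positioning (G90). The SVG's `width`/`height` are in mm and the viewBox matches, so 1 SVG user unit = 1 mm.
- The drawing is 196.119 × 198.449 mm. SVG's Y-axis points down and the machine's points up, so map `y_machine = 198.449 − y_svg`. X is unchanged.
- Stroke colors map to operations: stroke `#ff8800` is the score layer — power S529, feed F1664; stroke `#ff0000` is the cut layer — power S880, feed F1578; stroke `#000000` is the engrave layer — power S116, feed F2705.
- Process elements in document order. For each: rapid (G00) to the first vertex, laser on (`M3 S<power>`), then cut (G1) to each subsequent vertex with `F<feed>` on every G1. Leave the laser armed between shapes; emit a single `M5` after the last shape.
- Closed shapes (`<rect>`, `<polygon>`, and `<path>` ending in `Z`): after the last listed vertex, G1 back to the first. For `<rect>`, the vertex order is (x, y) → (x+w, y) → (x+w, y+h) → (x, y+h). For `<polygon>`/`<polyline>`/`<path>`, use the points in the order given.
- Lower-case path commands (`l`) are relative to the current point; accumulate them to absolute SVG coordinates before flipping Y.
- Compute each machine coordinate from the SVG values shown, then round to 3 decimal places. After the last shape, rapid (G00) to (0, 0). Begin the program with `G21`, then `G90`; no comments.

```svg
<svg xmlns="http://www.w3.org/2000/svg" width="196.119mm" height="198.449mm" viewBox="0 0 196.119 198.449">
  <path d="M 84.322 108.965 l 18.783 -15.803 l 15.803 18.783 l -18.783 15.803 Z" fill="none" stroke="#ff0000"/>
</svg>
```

viewBox `0 0 196.119 198.449` with mm width/height → 1 unit = 1 mm. Flip: y_m = 198.449 − y_svg.

**Shape 1** — `<path>` regular polygon, stroke `#ff0000` → cut (S880, F1578). Machine vertices: (84.322,89.484) → (103.105,105.287) → (118.908,86.504) → (100.125,70.701) → (84.322,89.484). Closed: final G1 returns to the first vertex.

G21
G90
G00 X84.322 Y89.484
M3 S880
G1 X103.105 Y105.287 F1578
G1 X118.908 Y86.504 F1578
G1 X100.125 Y70.701 F1578
G1 X84.322 Y89.484 F1578
M5
G00 X0.000 Y0.000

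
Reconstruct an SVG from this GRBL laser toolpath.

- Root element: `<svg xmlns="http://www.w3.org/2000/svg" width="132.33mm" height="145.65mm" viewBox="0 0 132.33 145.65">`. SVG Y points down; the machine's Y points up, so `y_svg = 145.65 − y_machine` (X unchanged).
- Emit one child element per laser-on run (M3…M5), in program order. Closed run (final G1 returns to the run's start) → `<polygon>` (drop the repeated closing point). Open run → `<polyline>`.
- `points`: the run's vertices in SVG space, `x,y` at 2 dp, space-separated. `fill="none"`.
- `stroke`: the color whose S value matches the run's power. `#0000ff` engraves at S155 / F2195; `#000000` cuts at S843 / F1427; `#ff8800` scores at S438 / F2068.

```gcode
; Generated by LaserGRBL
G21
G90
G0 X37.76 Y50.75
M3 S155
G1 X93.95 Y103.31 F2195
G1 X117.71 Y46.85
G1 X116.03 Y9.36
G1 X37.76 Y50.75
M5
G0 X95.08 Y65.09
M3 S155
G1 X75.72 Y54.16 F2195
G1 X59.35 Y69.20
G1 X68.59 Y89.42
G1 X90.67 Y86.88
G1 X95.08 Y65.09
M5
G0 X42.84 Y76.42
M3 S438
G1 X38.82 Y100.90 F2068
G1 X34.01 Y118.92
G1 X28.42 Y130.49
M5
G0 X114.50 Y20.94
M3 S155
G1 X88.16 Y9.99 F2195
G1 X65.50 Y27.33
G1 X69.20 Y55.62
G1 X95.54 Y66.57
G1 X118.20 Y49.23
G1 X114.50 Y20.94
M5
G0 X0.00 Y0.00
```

Machine Y-up, SVG Y-down with viewBox height 145.65, so y_svg = 145.65 − y_machine; X carries over.

Run 1: S155 ⇒ engrave layer `#0000ff`. The run returns to its start, so emit a `<polygon>` with points (Y-flipped): 37.76,94.90 93.95,42.34 117.71,98.80 116.03,136.29.

Run 2: S155 ⇒ engrave layer `#0000ff`. The run returns to its start, so emit a `<polygon>` with points (Y-flipped): 95.08,80.56 75.72,91.49 59.35,76.45 68.59,56.23 90.67,58.77.

Run 3: the run's S438 means `#ff8800` (score). The run is open, so emit a `<polyline>` with points (Y-flipped): 42.84,69.23 38.82,44.75 34.01,26.73 28.42,15.16.

Run 4: the run's S155 means `#0000ff` (engrave). The run returns to its start, so emit a `<polygon>` with points (Y-flipped): 114.50,124.71 88.16,135.66 65.50,118.32 69.20,90.03 95.54,79.08 118.20,96.42.

<svg xmlns="http://www.w3.org/2000/svg" width="132.33mm" height="145.65mm" viewBox="0 0 132.33 145.65">
  <polygon points="37.76,94.90 93.95,42.34 117.71,98.80 116.03,136.29" fill="none" stroke="#0000ff"/>
  <polygon points="95.08,80.56 75.72,91.49 59.35,76.45 68.59,56.23 90.67,58.77" fill="none" stroke="#0000ff"/>
  <polyline points="42.84,69.23 38.82,44.75 34.01,26.73 28.42,15.16" fill="none" stroke="#ff8800"/>
  <polygon points="114.50,124.71 88.16,135.66 65.50,118.32 69.20,90.03 95.54,79.08 118.20,96.42" fill="none" stroke="#0000ff"/>
</svg>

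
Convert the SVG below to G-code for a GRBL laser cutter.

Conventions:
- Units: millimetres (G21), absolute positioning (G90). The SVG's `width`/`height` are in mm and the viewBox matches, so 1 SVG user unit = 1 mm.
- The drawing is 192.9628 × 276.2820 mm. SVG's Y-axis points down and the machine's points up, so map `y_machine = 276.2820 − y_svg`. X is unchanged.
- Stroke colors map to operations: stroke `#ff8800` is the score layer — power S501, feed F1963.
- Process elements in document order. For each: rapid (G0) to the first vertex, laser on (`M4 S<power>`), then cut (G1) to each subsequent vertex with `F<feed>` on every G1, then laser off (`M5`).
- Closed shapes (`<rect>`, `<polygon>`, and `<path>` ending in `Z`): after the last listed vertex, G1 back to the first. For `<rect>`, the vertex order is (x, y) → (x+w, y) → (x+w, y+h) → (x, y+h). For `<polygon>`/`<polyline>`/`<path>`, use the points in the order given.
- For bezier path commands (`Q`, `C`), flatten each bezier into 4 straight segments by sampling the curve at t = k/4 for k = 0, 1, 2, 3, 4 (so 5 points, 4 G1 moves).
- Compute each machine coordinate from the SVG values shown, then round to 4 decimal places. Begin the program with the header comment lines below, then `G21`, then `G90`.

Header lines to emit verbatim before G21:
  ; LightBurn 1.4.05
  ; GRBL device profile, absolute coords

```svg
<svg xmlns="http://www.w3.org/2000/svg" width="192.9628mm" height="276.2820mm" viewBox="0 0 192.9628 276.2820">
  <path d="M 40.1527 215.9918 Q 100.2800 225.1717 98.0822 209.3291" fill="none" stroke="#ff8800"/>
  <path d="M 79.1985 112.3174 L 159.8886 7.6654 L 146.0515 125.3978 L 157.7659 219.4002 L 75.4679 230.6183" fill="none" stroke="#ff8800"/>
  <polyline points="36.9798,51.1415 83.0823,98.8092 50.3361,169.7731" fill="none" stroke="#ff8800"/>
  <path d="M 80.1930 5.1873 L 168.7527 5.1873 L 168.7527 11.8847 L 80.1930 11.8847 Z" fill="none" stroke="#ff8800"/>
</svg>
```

Since the viewBox matches the mm dimensions, user units are millimetres directly. The only transform is the Y-flip y_m = 276.2820 − y_svg.

Shape 1 is a quadratic bezier drawn with `<path>`. Its stroke #ff8800 means score at S501, F1963. After flipping Y the toolpath is (40.1527,60.2902) → (66.3210,57.2642) → (84.6987,57.3659) → (95.2858,60.5955) → (98.0822,66.9529).

Shape 2 is a open polyline drawn with `<path>`. Its stroke #ff8800 means score at S501, F1963. After flipping Y the toolpath is (79.1985,163.9646) → (159.8886,268.6166) → (146.0515,150.8842) → (157.7659,56.8818) → (75.4679,45.6637).

Shape 3 is a open polyline drawn with `<polyline>`. Its stroke #ff8800 means score at S501, F1963. After flipping Y the toolpath is (36.9798,225.1405) → (83.0823,177.4728) → (50.3361,106.5089).

Shape 4 is a rectangle drawn with `<path>`. Its stroke #ff8800 means score at S501, F1963. After flipping Y the toolpath is (80.1930,271.0947) → (168.7527,271.0947) → (168.7527,264.3973) → (80.1930,264.3973) → (80.1930,271.0947), returning to the start.

; LightBurn 1.4.05
; GRBL device profile, absolute coords
G21
G90
G0 X40.1527 Y60.2902
M4 S501
G1 X66.3210 Y57.2642 F1963
G1 X84.6987 Y57.3659 F1963
G1 X95.2858 Y60.5955 F1963
G1 X98.0822 Y66.9529 F1963
M5
G0 X79.1985 Y163.9646
M4 S501
G1 X159.8886 Y268.6166 F1963
G1 X146.0515 Y150.8842 F1963
G1 X157.7659 Y56.8818 F1963
G1 X75.4679 Y45.6637 F1963
M5
G0 X36.9798 Y225.1405
M4 S501
G1 X83.0823 Y177.4728 F1963
G1 X50.3361 Y106.5089 F1963
M5
G0 X80.1930 Y271.0947
M4 S501
G1 X168.7527 Y271.0947 F1963
G1 X168.7527 Y264.3973 F1963
G1 X80.1930 Y264.3973 F1963
G1 X80.1930 Y271.0947 F1963
M5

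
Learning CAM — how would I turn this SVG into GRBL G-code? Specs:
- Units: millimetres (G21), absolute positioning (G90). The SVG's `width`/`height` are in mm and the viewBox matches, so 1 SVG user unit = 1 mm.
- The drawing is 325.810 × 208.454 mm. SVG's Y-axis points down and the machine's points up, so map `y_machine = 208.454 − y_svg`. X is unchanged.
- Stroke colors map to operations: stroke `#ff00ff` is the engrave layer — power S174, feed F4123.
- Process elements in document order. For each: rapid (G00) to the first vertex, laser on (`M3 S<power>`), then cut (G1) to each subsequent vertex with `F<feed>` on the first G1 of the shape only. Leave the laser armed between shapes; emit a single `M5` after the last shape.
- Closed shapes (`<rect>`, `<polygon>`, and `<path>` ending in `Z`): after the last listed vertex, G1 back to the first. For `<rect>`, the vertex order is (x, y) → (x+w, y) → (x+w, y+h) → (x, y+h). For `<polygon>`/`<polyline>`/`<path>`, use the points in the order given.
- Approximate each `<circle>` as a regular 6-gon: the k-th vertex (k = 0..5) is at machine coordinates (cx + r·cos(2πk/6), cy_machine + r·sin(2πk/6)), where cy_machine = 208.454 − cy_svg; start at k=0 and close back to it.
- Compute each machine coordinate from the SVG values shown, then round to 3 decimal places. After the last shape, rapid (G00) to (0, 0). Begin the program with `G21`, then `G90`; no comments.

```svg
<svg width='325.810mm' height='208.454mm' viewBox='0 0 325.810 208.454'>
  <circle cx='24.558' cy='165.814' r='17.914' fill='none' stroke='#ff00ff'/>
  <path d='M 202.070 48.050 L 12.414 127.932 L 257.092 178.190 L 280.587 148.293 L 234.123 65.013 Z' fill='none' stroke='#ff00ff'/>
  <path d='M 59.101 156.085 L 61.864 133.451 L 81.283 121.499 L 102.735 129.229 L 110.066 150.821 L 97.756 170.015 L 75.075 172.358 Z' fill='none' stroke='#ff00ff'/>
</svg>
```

viewBox `0 0 325.810 208.454` with mm width/height → 1 unit = 1 mm. Flip: y_m = 208.454 − y_svg.

**Shape 1** — `<circle>` circle, stroke `#ff00ff` → engrave (S174, F4123). Machine vertices: (42.472,42.640) → (33.515,58.154) → (15.601,58.154) → (6.644,42.640) → (15.601,27.126) → (33.515,27.126) → (42.472,42.640). Closed: final G1 returns to the first vertex.

**Shape 2** — `<path>` closed polygon, stroke `#ff00ff` → engrave (S174, F4123). Machine vertices: (202.070,160.404) → (12.414,80.522) → (257.092,30.264) → (280.587,60.161) → (234.123,143.441) → (202.070,160.404). Closed: final G1 returns to the first vertex.

**Shape 3** — `<path>` regular polygon, stroke `#ff00ff` → engrave (S174, F4123). Machine vertices: (59.101,52.369) → (61.864,75.003) → (81.283,86.955) → (102.735,79.225) → (110.066,57.633) → (97.756,38.439) → (75.075,36.096) → (59.101,52.369). Closed: final G1 returns to the first vertex.

G21
G90
G00 X42.472 Y42.640
M3 S174
G1 X33.515 Y58.154 F4123
G1 X15.601 Y58.154
G1 X6.644 Y42.640
G1 X15.601 Y27.126
G1 X33.515 Y27.126
G1 X42.472 Y42.640
G00 X202.070 Y160.404
M3 S174
G1 X12.414 Y80.522 F4123
G1 X257.092 Y30.264
G1 X280.587 Y60.161
G1 X234.123 Y143.441
G1 X202.070 Y160.404
G00 X59.101 Y52.369
M3 S174
G1 X61.864 Y75.003 F4123
G1 X81.283 Y86.955
G1 X102.735 Y79.225
G1 X110.066 Y57.633
G1 X97.756 Y38.439
G1 X75.075 Y36.096
G1 X59.101 Y52.369
M5
G00 X0.000 Y0.000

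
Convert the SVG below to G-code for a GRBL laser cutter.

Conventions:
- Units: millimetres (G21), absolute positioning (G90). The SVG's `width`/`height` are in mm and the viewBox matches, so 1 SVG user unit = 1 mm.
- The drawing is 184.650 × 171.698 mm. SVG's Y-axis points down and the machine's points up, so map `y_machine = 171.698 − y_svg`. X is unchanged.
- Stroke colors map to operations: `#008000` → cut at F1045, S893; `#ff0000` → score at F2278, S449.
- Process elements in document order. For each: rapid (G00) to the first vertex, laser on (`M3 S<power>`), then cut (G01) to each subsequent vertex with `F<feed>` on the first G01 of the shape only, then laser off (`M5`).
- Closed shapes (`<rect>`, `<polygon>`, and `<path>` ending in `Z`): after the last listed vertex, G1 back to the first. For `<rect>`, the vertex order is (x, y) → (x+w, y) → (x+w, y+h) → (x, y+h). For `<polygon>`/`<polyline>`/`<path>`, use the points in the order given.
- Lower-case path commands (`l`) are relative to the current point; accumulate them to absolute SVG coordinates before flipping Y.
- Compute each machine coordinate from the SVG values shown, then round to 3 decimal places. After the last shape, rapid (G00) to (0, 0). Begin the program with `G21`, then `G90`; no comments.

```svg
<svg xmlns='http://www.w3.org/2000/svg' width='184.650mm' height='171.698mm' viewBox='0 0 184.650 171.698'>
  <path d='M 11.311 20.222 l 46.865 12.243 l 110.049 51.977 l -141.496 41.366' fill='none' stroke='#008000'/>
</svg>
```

1 u = 1 mm; y_m = 171.698 − y.

[1] `<path>` open polyline, #008000→cut S893 F1045: (11.311,151.476) → (58.176,139.233) → (168.225,87.256) → (26.729,45.890)

G21
G90
G00 X11.311 Y151.476
M3 S893
G01 X58.176 Y139.233 F1045
G01 X168.225 Y87.256
G01 X26.729 Y45.890
M5
G00 X0.000 Y0.000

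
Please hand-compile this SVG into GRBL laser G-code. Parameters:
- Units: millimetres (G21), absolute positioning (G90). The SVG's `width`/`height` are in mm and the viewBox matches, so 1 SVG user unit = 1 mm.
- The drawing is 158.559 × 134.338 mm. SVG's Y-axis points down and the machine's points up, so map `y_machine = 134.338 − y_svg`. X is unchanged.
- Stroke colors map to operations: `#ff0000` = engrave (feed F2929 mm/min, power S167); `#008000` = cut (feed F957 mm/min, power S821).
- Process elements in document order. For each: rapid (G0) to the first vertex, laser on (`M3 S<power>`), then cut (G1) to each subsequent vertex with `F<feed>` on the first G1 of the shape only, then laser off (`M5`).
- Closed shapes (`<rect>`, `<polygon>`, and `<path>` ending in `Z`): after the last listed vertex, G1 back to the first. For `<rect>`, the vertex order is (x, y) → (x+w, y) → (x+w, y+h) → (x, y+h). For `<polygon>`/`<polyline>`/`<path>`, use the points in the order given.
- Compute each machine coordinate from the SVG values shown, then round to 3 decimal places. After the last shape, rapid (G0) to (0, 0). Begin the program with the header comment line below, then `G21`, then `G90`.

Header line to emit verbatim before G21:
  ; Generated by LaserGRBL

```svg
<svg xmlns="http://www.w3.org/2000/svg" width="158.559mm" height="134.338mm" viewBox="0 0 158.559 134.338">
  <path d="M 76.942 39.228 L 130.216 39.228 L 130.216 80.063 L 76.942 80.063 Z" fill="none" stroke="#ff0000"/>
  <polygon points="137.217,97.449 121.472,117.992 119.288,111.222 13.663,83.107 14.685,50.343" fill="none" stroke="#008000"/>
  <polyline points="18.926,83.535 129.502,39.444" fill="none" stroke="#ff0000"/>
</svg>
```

Since the viewBox matches the mm dimensions, user units are millimetres directly. The only transform is the Y-flip y_m = 134.338 − y_svg.

Shape 1 is a rectangle drawn with `<path>`. Its stroke #ff0000 means engrave at S167, F2929. After flipping Y the toolpath is (76.942,95.110) → (130.216,95.110) → (130.216,54.275) → (76.942,54.275) → (76.942,95.110), returning to the start.

Shape 2 is a closed polygon drawn with `<polygon>`. Its stroke #008000 means cut at S821, F957. After flipping Y the toolpath is (137.217,36.889) → (121.472,16.346) → (119.288,23.116) → (13.663,51.231) → (14.685,83.995) → (137.217,36.889), returning to the start.

Shape 3 is a line segment drawn with `<polyline>`. Its stroke #ff0000 means engrave at S167, F2929. After flipping Y the toolpath is (18.926,50.803) → (129.502,94.894).

; Generated by LaserGRBL
G21
G90
G0 X76.942 Y95.110
M3 S167
G1 X130.216 Y95.110 F2929
G1 X130.216 Y54.275
G1 X76.942 Y54.275
G1 X76.942 Y95.110
M5
G0 X137.217 Y36.889
M3 S821
G1 X121.472 Y16.346 F957
G1 X119.288 Y23.116
G1 X13.663 Y51.231
G1 X14.685 Y83.995
G1 X137.217 Y36.889
M5
G0 X18.926 Y50.803
M3 S167
G1 X129.502 Y94.894 F2929
M5
G0 X0.000 Y0.000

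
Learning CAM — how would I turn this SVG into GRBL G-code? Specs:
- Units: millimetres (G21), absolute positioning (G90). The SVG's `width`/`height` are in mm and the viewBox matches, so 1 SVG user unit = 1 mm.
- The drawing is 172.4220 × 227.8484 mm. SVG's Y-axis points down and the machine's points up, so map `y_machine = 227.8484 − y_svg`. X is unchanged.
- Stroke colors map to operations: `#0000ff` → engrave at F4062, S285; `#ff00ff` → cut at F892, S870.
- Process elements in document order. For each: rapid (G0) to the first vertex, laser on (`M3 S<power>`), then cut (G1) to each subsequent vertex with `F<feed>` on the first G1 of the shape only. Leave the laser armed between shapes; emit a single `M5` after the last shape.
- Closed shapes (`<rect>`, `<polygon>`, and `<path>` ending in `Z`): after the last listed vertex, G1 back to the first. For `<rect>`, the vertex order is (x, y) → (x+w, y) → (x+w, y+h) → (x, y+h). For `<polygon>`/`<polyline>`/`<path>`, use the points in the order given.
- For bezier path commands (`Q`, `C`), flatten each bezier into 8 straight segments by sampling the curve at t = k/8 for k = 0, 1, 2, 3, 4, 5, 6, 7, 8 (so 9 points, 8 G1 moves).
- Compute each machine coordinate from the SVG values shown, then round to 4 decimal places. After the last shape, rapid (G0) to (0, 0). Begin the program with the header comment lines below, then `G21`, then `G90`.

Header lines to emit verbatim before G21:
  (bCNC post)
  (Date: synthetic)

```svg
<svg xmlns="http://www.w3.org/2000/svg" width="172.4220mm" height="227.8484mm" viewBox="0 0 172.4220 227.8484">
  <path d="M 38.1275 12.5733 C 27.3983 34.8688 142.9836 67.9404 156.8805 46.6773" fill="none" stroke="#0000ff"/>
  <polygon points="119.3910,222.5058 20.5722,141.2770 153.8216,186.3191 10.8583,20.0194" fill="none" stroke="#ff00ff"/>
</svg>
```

(bCNC post)
(Date: synthetic)
G21
G90
G0 X38.1275 Y215.2751
M3 S285
G1 X39.5797 Y206.5363 F4062
G1 X50.2020 Y197.5503
G1 X67.3225 Y189.0801
G1 X88.2692 Y181.8886
G1 X110.3703 Y176.7390
G1 X130.9538 Y174.3942
G1 X147.3478 Y175.6172
G1 X156.8805 Y181.1711
G0 X119.3910 Y5.3426
M3 S870
G1 X20.5722 Y86.5714 F892
G1 X153.8216 Y41.5293
G1 X10.8583 Y207.8290
G1 X119.3910 Y5.3426
M5
G0 X0.0000 Y0.0000

viewBox `0 0 172.4220 227.8484` with mm width/height → 1 unit = 1 mm. Flip: y_m = 227.8484 − y_svg.

**Shape 1** — `<path>` cubic bezier, stroke `#0000ff` → engrave (S285, F4062). Control points (SVG): P0=(38.1275,12.5733), P1=(27.3983,34.8688), P2=(142.9836,67.9404), P3=(156.8805,46.6773); sampled at t=k/8. Machine vertices: (38.1275,215.2751) → (39.5797,206.5363) → (50.2020,197.5503) → (67.3225,189.0801) → (88.2692,181.8886) → (110.3703,176.7390) → (130.9538,174.3942) → (147.3478,175.6172) → (156.8805,181.1711). Open path.

**Shape 2** — `<polygon>` closed polygon, stroke `#ff00ff` → cut (S870, F892). Machine vertices: (119.3910,5.3426) → (20.5722,86.5714) → (153.8216,41.5293) → (10.8583,207.8290) → (119.3910,5.3426). Closed: final G1 returns to the first vertex.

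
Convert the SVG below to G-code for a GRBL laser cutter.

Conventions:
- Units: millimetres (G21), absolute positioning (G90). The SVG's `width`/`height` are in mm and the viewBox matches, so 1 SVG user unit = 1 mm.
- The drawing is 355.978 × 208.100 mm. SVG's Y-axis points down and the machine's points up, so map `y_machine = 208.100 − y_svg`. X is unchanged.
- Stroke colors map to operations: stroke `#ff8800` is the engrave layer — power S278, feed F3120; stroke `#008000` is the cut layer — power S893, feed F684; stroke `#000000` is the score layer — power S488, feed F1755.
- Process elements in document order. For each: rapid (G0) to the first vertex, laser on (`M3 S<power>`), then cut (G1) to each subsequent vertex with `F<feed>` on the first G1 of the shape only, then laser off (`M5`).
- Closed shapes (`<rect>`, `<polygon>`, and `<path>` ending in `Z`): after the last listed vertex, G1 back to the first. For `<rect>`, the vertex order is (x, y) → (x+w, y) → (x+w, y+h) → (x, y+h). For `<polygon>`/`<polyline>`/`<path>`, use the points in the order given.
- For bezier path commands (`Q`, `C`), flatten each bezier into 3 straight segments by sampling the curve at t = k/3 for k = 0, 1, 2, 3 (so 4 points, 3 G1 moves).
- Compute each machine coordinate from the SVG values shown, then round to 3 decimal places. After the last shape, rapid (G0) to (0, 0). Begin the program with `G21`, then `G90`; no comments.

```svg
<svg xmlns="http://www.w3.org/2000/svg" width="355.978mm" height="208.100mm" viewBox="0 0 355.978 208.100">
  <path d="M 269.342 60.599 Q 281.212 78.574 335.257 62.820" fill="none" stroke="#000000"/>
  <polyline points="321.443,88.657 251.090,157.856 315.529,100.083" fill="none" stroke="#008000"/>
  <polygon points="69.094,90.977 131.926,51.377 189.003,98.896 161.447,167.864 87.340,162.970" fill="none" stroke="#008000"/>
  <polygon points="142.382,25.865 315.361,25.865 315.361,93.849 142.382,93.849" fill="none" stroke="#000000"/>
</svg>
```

Since the viewBox matches the mm dimensions, user units are millimetres directly. The only transform is the Y-flip y_m = 208.100 − y_svg.

Shape 1 is a quadratic bezier drawn with `<path>`. Its stroke #000000 means score at S488, F1755. After flipping Y the toolpath is (269.342,147.501) → (281.941,139.265) → (303.913,138.525) → (335.257,145.280).

Shape 2 is a open polyline drawn with `<polyline>`. Its stroke #008000 means cut at S893, F684. After flipping Y the toolpath is (321.443,119.443) → (251.090,50.244) → (315.529,108.017).

Shape 3 is a regular polygon drawn with `<polygon>`. Its stroke #008000 means cut at S893, F684. After flipping Y the toolpath is (69.094,117.123) → (131.926,156.723) → (189.003,109.204) → (161.447,40.236) → (87.340,45.130) → (69.094,117.123), returning to the start.

Shape 4 is a rectangle drawn with `<polygon>`. Its stroke #000000 means score at S488, F1755. After flipping Y the toolpath is (142.382,182.235) → (315.361,182.235) → (315.361,114.251) → (142.382,114.251) → (142.382,182.235), returning to the start.

G21
G90
G0 X269.342 Y147.501
M3 S488
G1 X281.941 Y139.265 F1755
G1 X303.913 Y138.525
G1 X335.257 Y145.280
M5
G0 X321.443 Y119.443
M3 S893
G1 X251.090 Y50.244 F684
G1 X315.529 Y108.017
M5
G0 X69.094 Y117.123
M3 S893
G1 X131.926 Y156.723 F684
G1 X189.003 Y109.204
G1 X161.447 Y40.236
G1 X87.340 Y45.130
G1 X69.094 Y117.123
M5
G0 X142.382 Y182.235
M3 S488
G1 X315.361 Y182.235 F1755
G1 X315.361 Y114.251
G1 X142.382 Y114.251
G1 X142.382 Y182.235
M5
G0 X0.000 Y0.000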